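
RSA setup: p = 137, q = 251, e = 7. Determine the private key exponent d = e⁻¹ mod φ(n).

29143

φ(n) = (p−1)(q−1) = 136·250 = 34000.
Need d with 7·d ≡ 1 (mod 34000). Apply the extended Euclidean algorithm:
34000 = 4857*7 + 1
7 = 7*1 + 0
Back-substitute:
1 = 34000 − 4857·7
So 7·(-4857) ≡ 1 (mod 34000), hence d ≡ -4857 ≡ 29143 (mod 34000).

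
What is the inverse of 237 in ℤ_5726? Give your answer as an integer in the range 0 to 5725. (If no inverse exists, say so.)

2561

Apply the Euclidean algorithm to 5726 and 237:
5726 = 24·237 + 38
237 = 6·38 + 9
38 = 4·9 + 2
9 = 4·2 + 1
2 = 2·1 + 0
The gcd is 1. Working backward:
1 = 9 − 4·2
1 = −4·38 + 17·9
1 = 17·237 − 106·38
1 = −106·5726 + 2561·237
So 237·2561 ≡ 1 (mod 5726).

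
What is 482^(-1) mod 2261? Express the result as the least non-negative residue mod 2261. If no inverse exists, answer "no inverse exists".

gcd(2261, 482) by repeated division:
2261 = 4×482 + 333
482 = 1×333 + 149
333 = 2×149 + 35
149 = 4×35 + 9
35 = 3×9 + 8
9 = 1×8 + 1
8 = 8×1 + 0
gcd = 1, so the inverse exists. Back-substitute:
1 = 9 − 8
1 = −35 + 4·9
1 = 4·149 − 17·35
1 = −17·333 + 38·149
1 = 38·482 − 55·333
1 = −55·2261 + 258·482
So 482·258 ≡ 1 (mod 2261).

258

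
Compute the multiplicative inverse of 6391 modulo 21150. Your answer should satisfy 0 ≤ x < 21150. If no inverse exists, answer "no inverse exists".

2161

gcd(21150, 6391) by repeated division:
21150 = 3·6391 + 1977
6391 = 3·1977 + 460
1977 = 4·460 + 137
460 = 3·137 + 49
137 = 2·49 + 39
49 = 1·39 + 10
39 = 3·10 + 9
10 = 1·9 + 1
9 = 9·1 + 0
Since gcd(6391, 21150) = 1, back-substitute to write 1 as a combination:
1 = 10 − 9
1 = −39 + 4·10
1 = 4·49 − 5·39
1 = −5·137 + 14·49
1 = 14·460 − 47·137
1 = −47·1977 + 202·460
1 = 202·6391 − 653·1977
1 = −653·21150 + 2161·6391
So 6391·2161 ≡ 1 (mod 21150).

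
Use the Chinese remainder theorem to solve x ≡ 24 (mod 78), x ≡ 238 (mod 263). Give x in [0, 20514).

Write x = 24 + 78·k. Then 78·k ≡ 238 − 24 ≡ 214 (mod 263).
Need 78⁻¹ mod 263. Extended Euclid on (263, 78):
263 = 3×78 + 29
78 = 2×29 + 20
29 = 1×20 + 9
20 = 2×9 + 2
9 = 4×2 + 1
2 = 2×1 + 0
Back-substitute:
1 = 9 − 4·2
1 = −4·20 + 9·9
1 = 9·29 − 13·20
1 = −13·78 + 35·29
1 = 35·263 − 118·78
78⁻¹ ≡ 145 (mod 263), so k ≡ 145·214 ≡ 259 (mod 263).
x = 24 + 78·259 = 20226.

20226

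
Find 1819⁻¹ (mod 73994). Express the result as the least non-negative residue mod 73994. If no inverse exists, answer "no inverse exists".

65899

Run Euclid on (73994, 1819):
73994 = 40·1819 + 1234
1819 = 1·1234 + 585
1234 = 2·585 + 64
585 = 9·64 + 9
64 = 7·9 + 1
9 = 9·1 + 0
Since gcd(1819, 73994) = 1, back-substitute to write 1 as a combination:
1 = 64 − 7·9
1 = −7·585 + 64·64
1 = 64·1234 − 135·585
1 = −135·1819 + 199·1234
1 = 199·73994 − 8095·1819
So 1819·(-8095) ≡ 1 (mod 73994), and -8095 ≡ 65899 (mod 73994).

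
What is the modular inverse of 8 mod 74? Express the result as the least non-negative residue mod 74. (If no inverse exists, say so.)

no inverse exists

Euclidean algorithm on 74, 8:
74 = 9*8 + 2
8 = 4*2 + 0
gcd(8, 74) = 2 ≠ 1, so 8 has no multiplicative inverse modulo 74.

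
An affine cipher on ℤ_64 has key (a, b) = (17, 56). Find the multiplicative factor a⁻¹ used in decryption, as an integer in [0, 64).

49

Run Euclid on (64, 17):
64 = 3×17 + 13
17 = 1×13 + 4
13 = 3×4 + 1
4 = 4×1 + 0
Since gcd(17, 64) = 1, back-substitute to write 1 as a combination:
1 = 13 − 3·4
1 = −3·17 + 4·13
1 = 4·64 − 15·17
Hence 17⁻¹ ≡ -15 ≡ 49 (mod 64).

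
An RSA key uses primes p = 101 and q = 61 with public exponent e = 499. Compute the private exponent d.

3499

φ(n) = (p−1)(q−1) = 100·60 = 6000.
Need d with 499·d ≡ 1 (mod 6000). Apply the extended Euclidean algorithm:
6000 = 12*499 + 12
499 = 41*12 + 7
12 = 1*7 + 5
7 = 1*5 + 2
5 = 2*2 + 1
2 = 2*1 + 0
Back-substitute:
1 = 5 − 2·2
1 = −2·7 + 3·5
1 = 3·12 − 5·7
1 = −5·499 + 208·12
1 = 208·6000 − 2501·499
So 499·(-2501) ≡ 1 (mod 6000), hence d ≡ -2501 ≡ 3499 (mod 6000).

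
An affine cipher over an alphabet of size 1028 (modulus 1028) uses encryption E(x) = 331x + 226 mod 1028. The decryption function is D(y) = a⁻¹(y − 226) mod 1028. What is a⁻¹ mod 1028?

Apply the Euclidean algorithm to 1028 and 331:
1028 = 3×331 + 35
331 = 9×35 + 16
35 = 2×16 + 3
16 = 5×3 + 1
3 = 3×1 + 0
gcd = 1, so the inverse exists. Back-substitute:
1 = 16 − 5·3
1 = −5·35 + 11·16
1 = 11·331 − 104·35
1 = −104·1028 + 323·331
So 331·323 ≡ 1 (mod 1028).

323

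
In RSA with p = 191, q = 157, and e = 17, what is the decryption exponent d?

26153

φ(n) = (p−1)(q−1) = 190·156 = 29640.
Need d with 17·d ≡ 1 (mod 29640). Apply the extended Euclidean algorithm:
29640 = 1743·17 + 9
17 = 1·9 + 8
9 = 1·8 + 1
8 = 8·1 + 0
Back-substitute:
1 = 9 − 8
1 = −17 + 2·9
1 = 2·29640 − 3487·17
So 17·(-3487) ≡ 1 (mod 29640), hence d ≡ -3487 ≡ 26153 (mod 29640).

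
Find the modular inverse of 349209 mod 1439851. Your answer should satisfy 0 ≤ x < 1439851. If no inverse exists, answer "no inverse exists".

no inverse exists

Compute gcd(349209, 1439851):
1439851 = 4*349209 + 43015
349209 = 8*43015 + 5089
43015 = 8*5089 + 2303
5089 = 2*2303 + 483
2303 = 4*483 + 371
483 = 1*371 + 112
371 = 3*112 + 35
112 = 3*35 + 7
35 = 5*7 + 0
gcd(349209, 1439851) = 7 ≠ 1, so 349209 has no multiplicative inverse modulo 1439851.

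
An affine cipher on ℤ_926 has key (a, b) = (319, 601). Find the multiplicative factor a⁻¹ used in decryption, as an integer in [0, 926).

Run Euclid on (926, 319):
926 = 2×319 + 288
319 = 1×288 + 31
288 = 9×31 + 9
31 = 3×9 + 4
9 = 2×4 + 1
4 = 4×1 + 0
Since gcd(319, 926) = 1, back-substitute to write 1 as a combination:
1 = 9 − 2·4
1 = −2·31 + 7·9
1 = 7·288 − 65·31
1 = −65·319 + 72·288
1 = 72·926 − 209·319
Thus 319·(-209) ≡ 1 (mod 926); reducing, -209 mod 926 = 717.

717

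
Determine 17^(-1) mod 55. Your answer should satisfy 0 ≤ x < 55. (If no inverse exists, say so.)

13

Apply the Euclidean algorithm to 55 and 17:
55 = 3×17 + 4
17 = 4×4 + 1
4 = 4×1 + 0
gcd = 1, so the inverse exists. Back-substitute:
1 = 17 − 4·4
1 = −4·55 + 13·17
So 17·13 ≡ 1 (mod 55).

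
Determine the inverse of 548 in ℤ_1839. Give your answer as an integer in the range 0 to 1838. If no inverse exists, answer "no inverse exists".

Apply the Euclidean algorithm to 1839 and 548:
1839 = 3·548 + 195
548 = 2·195 + 158
195 = 1·158 + 37
158 = 4·37 + 10
37 = 3·10 + 7
10 = 1·7 + 3
7 = 2·3 + 1
3 = 3·1 + 0
Since gcd(548, 1839) = 1, back-substitute to write 1 as a combination:
1 = 7 − 2·3
1 = −2·10 + 3·7
1 = 3·37 − 11·10
1 = −11·158 + 47·37
1 = 47·195 − 58·158
1 = −58·548 + 163·195
1 = 163·1839 − 547·548
So 548·(-547) ≡ 1 (mod 1839), and -547 ≡ 1292 (mod 1839).

1292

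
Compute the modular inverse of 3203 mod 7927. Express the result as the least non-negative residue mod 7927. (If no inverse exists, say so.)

1871

Apply the Euclidean algorithm to 7927 and 3203:
7927 = 2×3203 + 1521
3203 = 2×1521 + 161
1521 = 9×161 + 72
161 = 2×72 + 17
72 = 4×17 + 4
17 = 4×4 + 1
4 = 4×1 + 0
Since gcd(3203, 7927) = 1, back-substitute to write 1 as a combination:
1 = 17 − 4·4
1 = −4·72 + 17·17
1 = 17·161 − 38·72
1 = −38·1521 + 359·161
1 = 359·3203 − 756·1521
1 = −756·7927 + 1871·3203
So 3203·1871 ≡ 1 (mod 7927).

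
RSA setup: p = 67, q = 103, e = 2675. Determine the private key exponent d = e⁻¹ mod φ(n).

2723

φ(n) = (p−1)(q−1) = 66·102 = 6732.
Need d with 2675·d ≡ 1 (mod 6732). Apply the extended Euclidean algorithm:
6732 = 2×2675 + 1382
2675 = 1×1382 + 1293
1382 = 1×1293 + 89
1293 = 14×89 + 47
89 = 1×47 + 42
47 = 1×42 + 5
42 = 8×5 + 2
5 = 2×2 + 1
2 = 2×1 + 0
Back-substitute:
1 = 5 − 2·2
1 = −2·42 + 17·5
1 = 17·47 − 19·42
1 = −19·89 + 36·47
1 = 36·1293 − 523·89
1 = −523·1382 + 559·1293
1 = 559·2675 − 1082·1382
1 = −1082·6732 + 2723·2675
So 2675·2723 ≡ 1 (mod 6732), hence d = 2723.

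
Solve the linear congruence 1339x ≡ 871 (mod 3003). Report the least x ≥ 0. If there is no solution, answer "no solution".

First find gcd(1339, 3003):
3003 = 2·1339 + 325
1339 = 4·325 + 39
325 = 8·39 + 13
39 = 3·13 + 0
gcd = 13 and 13 | 871, so solutions exist. Divide through by 13: 103x ≡ 67 (mod 231).
Now find 103⁻¹ mod 231:
231 = 2*103 + 25
103 = 4*25 + 3
25 = 8*3 + 1
3 = 3*1 + 0
Back-substitute:
1 = 25 − 8·3
1 = −8·103 + 33·25
1 = 33·231 − 74·103
So 103·(-74) ≡ 1 (mod 231), i.e. 103⁻¹ ≡ 157.
Then x ≡ 157·67 ≡ 124 (mod 231); the smallest non-negative solution is x = 124.

124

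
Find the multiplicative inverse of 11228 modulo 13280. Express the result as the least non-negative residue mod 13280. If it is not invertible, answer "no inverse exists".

Euclidean algorithm on 13280, 11228:
13280 = 1·11228 + 2052
11228 = 5·2052 + 968
2052 = 2·968 + 116
968 = 8·116 + 40
116 = 2·40 + 36
40 = 1·36 + 4
36 = 9·4 + 0
The gcd is 4, not 1, hence no inverse exists.

no inverse exists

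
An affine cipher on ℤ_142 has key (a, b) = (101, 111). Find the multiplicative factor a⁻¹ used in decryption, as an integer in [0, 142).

Apply the Euclidean algorithm to 142 and 101:
142 = 1*101 + 41
101 = 2*41 + 19
41 = 2*19 + 3
19 = 6*3 + 1
3 = 3*1 + 0
gcd = 1, so the inverse exists. Back-substitute:
1 = 19 − 6·3
1 = −6·41 + 13·19
1 = 13·101 − 32·41
1 = −32·142 + 45·101
So 101·45 ≡ 1 (mod 142).

45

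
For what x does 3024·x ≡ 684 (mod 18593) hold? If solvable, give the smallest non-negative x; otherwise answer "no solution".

First find gcd(3024, 18593):
18593 = 6*3024 + 449
3024 = 6*449 + 330
449 = 1*330 + 119
330 = 2*119 + 92
119 = 1*92 + 27
92 = 3*27 + 11
27 = 2*11 + 5
11 = 2*5 + 1
5 = 5*1 + 0
gcd = 1, so a unique solution mod 18593 exists.
Back-substitute for the Bézout coefficients:
1 = 11 − 2·5
1 = −2·27 + 5·11
1 = 5·92 − 17·27
1 = −17·119 + 22·92
1 = 22·330 − 61·119
1 = −61·449 + 83·330
1 = 83·3024 − 559·449
1 = −559·18593 + 3437·3024
So 3024·(3437) ≡ 1 (mod 18593), giving 3024⁻¹ ≡ 3437.
x ≡ 3024⁻¹·684 ≡ 3437·684 ≡ 8190 (mod 18593).

8190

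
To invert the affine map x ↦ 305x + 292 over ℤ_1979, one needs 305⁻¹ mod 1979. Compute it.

850

Apply the Euclidean algorithm to 1979 and 305:
1979 = 6×305 + 149
305 = 2×149 + 7
149 = 21×7 + 2
7 = 3×2 + 1
2 = 2×1 + 0
gcd = 1, so the inverse exists. Back-substitute:
1 = 7 − 3·2
1 = −3·149 + 64·7
1 = 64·305 − 131·149
1 = −131·1979 + 850·305
So 305·850 ≡ 1 (mod 1979).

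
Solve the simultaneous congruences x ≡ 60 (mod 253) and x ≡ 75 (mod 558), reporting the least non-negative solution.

Write x = 60 + 253·k. Then 253·k ≡ 75 − 60 ≡ 15 (mod 558).
Need 253⁻¹ mod 558. Extended Euclid on (558, 253):
558 = 2*253 + 52
253 = 4*52 + 45
52 = 1*45 + 7
45 = 6*7 + 3
7 = 2*3 + 1
3 = 3*1 + 0
Back-substitute:
1 = 7 − 2·3
1 = −2·45 + 13·7
1 = 13·52 − 15·45
1 = −15·253 + 73·52
1 = 73·558 − 161·253
253⁻¹ ≡ 397 (mod 558), so k ≡ 397·15 ≡ 375 (mod 558).
x = 60 + 253·375 = 94935.

94935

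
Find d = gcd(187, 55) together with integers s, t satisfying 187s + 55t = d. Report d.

11

Euclidean algorithm:
187 = 3*55 + 22
55 = 2*22 + 11
22 = 2*11 + 0
gcd(187, 55) = 11.
Working backward:
11 = 55 − 2·22
11 = −2·187 + 7·55
So 11 = (-2)·187 + (7)·55.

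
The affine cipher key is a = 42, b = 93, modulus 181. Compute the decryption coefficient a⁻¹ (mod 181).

125

Apply the Euclidean algorithm to 181 and 42:
181 = 4×42 + 13
42 = 3×13 + 3
13 = 4×3 + 1
3 = 3×1 + 0
The gcd is 1. Working backward:
1 = 13 − 4·3
1 = −4·42 + 13·13
1 = 13·181 − 56·42
So 42·(-56) ≡ 1 (mod 181), and -56 ≡ 125 (mod 181).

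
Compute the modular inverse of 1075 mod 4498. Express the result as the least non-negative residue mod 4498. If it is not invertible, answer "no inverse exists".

159

Run Euclid on (4498, 1075):
4498 = 4·1075 + 198
1075 = 5·198 + 85
198 = 2·85 + 28
85 = 3·28 + 1
28 = 28·1 + 0
Since gcd(1075, 4498) = 1, back-substitute to write 1 as a combination:
1 = 85 − 3·28
1 = −3·198 + 7·85
1 = 7·1075 − 38·198
1 = −38·4498 + 159·1075
So 1075·159 ≡ 1 (mod 4498).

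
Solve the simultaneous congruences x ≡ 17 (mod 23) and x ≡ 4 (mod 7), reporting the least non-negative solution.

Write x = 17 + 23·k. Then 23·k ≡ 4 − 17 ≡ 1 (mod 7).
Need 23⁻¹ mod 7. Extended Euclid on (7, 2):
7 = 3·2 + 1
2 = 2·1 + 0
Back-substitute:
1 = 7 − 3·2
23⁻¹ ≡ 4 (mod 7), so k ≡ 4·1 ≡ 4 (mod 7).
x = 17 + 23·4 = 109.

109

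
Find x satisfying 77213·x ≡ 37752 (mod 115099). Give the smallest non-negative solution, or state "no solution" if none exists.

First find gcd(77213, 115099):
115099 = 1*77213 + 37886
77213 = 2*37886 + 1441
37886 = 26*1441 + 420
1441 = 3*420 + 181
420 = 2*181 + 58
181 = 3*58 + 7
58 = 8*7 + 2
7 = 3*2 + 1
2 = 2*1 + 0
gcd = 1, so a unique solution mod 115099 exists.
Back-substitute for the Bézout coefficients:
1 = 7 − 3·2
1 = −3·58 + 25·7
1 = 25·181 − 78·58
1 = −78·420 + 181·181
1 = 181·1441 − 621·420
1 = −621·37886 + 16327·1441
1 = 16327·77213 − 33275·37886
1 = −33275·115099 + 49602·77213
So 77213·(49602) ≡ 1 (mod 115099), giving 77213⁻¹ ≡ 49602.
x ≡ 77213⁻¹·37752 ≡ 49602·37752 ≡ 29073 (mod 115099).

29073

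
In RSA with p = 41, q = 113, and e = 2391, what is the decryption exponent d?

2151

φ(n) = (p−1)(q−1) = 40·112 = 4480.
Need d with 2391·d ≡ 1 (mod 4480). Apply the extended Euclidean algorithm:
4480 = 1*2391 + 2089
2391 = 1*2089 + 302
2089 = 6*302 + 277
302 = 1*277 + 25
277 = 11*25 + 2
25 = 12*2 + 1
2 = 2*1 + 0
Back-substitute:
1 = 25 − 12·2
1 = −12·277 + 133·25
1 = 133·302 − 145·277
1 = −145·2089 + 1003·302
1 = 1003·2391 − 1148·2089
1 = −1148·4480 + 2151·2391
So 2391·2151 ≡ 1 (mod 4480), hence d = 2151.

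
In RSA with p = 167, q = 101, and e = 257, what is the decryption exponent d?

10593

φ(n) = (p−1)(q−1) = 166·100 = 16600.
Need d with 257·d ≡ 1 (mod 16600). Apply the extended Euclidean algorithm:
16600 = 64·257 + 152
257 = 1·152 + 105
152 = 1·105 + 47
105 = 2·47 + 11
47 = 4·11 + 3
11 = 3·3 + 2
3 = 1·2 + 1
2 = 2·1 + 0
Back-substitute:
1 = 3 − 2
1 = −11 + 4·3
1 = 4·47 − 17·11
1 = −17·105 + 38·47
1 = 38·152 − 55·105
1 = −55·257 + 93·152
1 = 93·16600 − 6007·257
So 257·(-6007) ≡ 1 (mod 16600), hence d ≡ -6007 ≡ 10593 (mod 16600).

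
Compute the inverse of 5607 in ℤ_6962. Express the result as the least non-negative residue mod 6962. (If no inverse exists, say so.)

Apply the Euclidean algorithm to 6962 and 5607:
6962 = 1×5607 + 1355
5607 = 4×1355 + 187
1355 = 7×187 + 46
187 = 4×46 + 3
46 = 15×3 + 1
3 = 3×1 + 0
Since gcd(5607, 6962) = 1, back-substitute to write 1 as a combination:
1 = 46 − 15·3
1 = −15·187 + 61·46
1 = 61·1355 − 442·187
1 = −442·5607 + 1829·1355
1 = 1829·6962 − 2271·5607
So 5607·(-2271) ≡ 1 (mod 6962), and -2271 ≡ 4691 (mod 6962).

4691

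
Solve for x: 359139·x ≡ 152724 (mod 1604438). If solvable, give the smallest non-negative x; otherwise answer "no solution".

First find gcd(359139, 1604438):
1604438 = 4*359139 + 167882
359139 = 2*167882 + 23375
167882 = 7*23375 + 4257
23375 = 5*4257 + 2090
4257 = 2*2090 + 77
2090 = 27*77 + 11
77 = 7*11 + 0
gcd = 11 and 11 | 152724, so solutions exist. Divide through by 11: 32649x ≡ 13884 (mod 145858).
Now find 32649⁻¹ mod 145858:
145858 = 4×32649 + 15262
32649 = 2×15262 + 2125
15262 = 7×2125 + 387
2125 = 5×387 + 190
387 = 2×190 + 7
190 = 27×7 + 1
7 = 7×1 + 0
Back-substitute:
1 = 190 − 27·7
1 = −27·387 + 55·190
1 = 55·2125 − 302·387
1 = −302·15262 + 2169·2125
1 = 2169·32649 − 4640·15262
1 = −4640·145858 + 20729·32649
So 32649⁻¹ ≡ 20729 (mod 145858).
Then x ≡ 20729·13884 ≡ 23602 (mod 145858); the smallest non-negative solution is x = 23602.

23602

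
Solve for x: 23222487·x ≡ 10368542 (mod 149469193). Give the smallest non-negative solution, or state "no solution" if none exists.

18483060

First find gcd(23222487, 149469193):
149469193 = 6*23222487 + 10134271
23222487 = 2*10134271 + 2953945
10134271 = 3*2953945 + 1272436
2953945 = 2*1272436 + 409073
1272436 = 3*409073 + 45217
409073 = 9*45217 + 2120
45217 = 21*2120 + 697
2120 = 3*697 + 29
697 = 24*29 + 1
29 = 29*1 + 0
gcd = 1, so a unique solution mod 149469193 exists.
Back-substitute for the Bézout coefficients:
1 = 697 − 24·29
1 = −24·2120 + 73·697
1 = 73·45217 − 1557·2120
1 = −1557·409073 + 14086·45217
1 = 14086·1272436 − 43815·409073
1 = −43815·2953945 + 101716·1272436
1 = 101716·10134271 − 348963·2953945
1 = −348963·23222487 + 799642·10134271
1 = 799642·149469193 − 5146815·23222487
So 23222487·(-5146815) ≡ 1 (mod 149469193), giving 23222487⁻¹ ≡ 144322378.
x ≡ 23222487⁻¹·10368542 ≡ 144322378·10368542 ≡ 18483060 (mod 149469193).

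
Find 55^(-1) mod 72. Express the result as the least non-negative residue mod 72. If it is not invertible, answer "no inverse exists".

Run Euclid on (72, 55):
72 = 1·55 + 17
55 = 3·17 + 4
17 = 4·4 + 1
4 = 4·1 + 0
gcd = 1, so the inverse exists. Back-substitute:
1 = 17 − 4·4
1 = −4·55 + 13·17
1 = 13·72 − 17·55
Hence 55⁻¹ ≡ -17 ≡ 55 (mod 72).

55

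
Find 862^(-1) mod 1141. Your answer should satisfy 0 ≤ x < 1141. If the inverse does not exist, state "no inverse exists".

Apply the Euclidean algorithm to 1141 and 862:
1141 = 1×862 + 279
862 = 3×279 + 25
279 = 11×25 + 4
25 = 6×4 + 1
4 = 4×1 + 0
Since gcd(862, 1141) = 1, back-substitute to write 1 as a combination:
1 = 25 − 6·4
1 = −6·279 + 67·25
1 = 67·862 − 207·279
1 = −207·1141 + 274·862
So 862·274 ≡ 1 (mod 1141).

274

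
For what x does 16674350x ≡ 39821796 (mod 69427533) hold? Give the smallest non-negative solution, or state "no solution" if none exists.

1780989

First find gcd(16674350, 69427533):
69427533 = 4×16674350 + 2730133
16674350 = 6×2730133 + 293552
2730133 = 9×293552 + 88165
293552 = 3×88165 + 29057
88165 = 3×29057 + 994
29057 = 29×994 + 231
994 = 4×231 + 70
231 = 3×70 + 21
70 = 3×21 + 7
21 = 3×7 + 0
gcd = 7 and 7 | 39821796, so solutions exist. Divide through by 7: 2382050x ≡ 5688828 (mod 9918219).
Now find 2382050⁻¹ mod 9918219:
9918219 = 4*2382050 + 390019
2382050 = 6*390019 + 41936
390019 = 9*41936 + 12595
41936 = 3*12595 + 4151
12595 = 3*4151 + 142
4151 = 29*142 + 33
142 = 4*33 + 10
33 = 3*10 + 3
10 = 3*3 + 1
3 = 3*1 + 0
Back-substitute:
1 = 10 − 3·3
1 = −3·33 + 10·10
1 = 10·142 − 43·33
1 = −43·4151 + 1257·142
1 = 1257·12595 − 3814·4151
1 = −3814·41936 + 12699·12595
1 = 12699·390019 − 118105·41936
1 = −118105·2382050 + 721329·390019
1 = 721329·9918219 − 3003421·2382050
So 2382050·(-3003421) ≡ 1 (mod 9918219), i.e. 2382050⁻¹ ≡ 6914798.
Then x ≡ 6914798·5688828 ≡ 1780989 (mod 9918219); the smallest non-negative solution is x = 1780989.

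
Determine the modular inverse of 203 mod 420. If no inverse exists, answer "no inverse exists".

no inverse exists

Compute gcd(203, 420):
420 = 2*203 + 14
203 = 14*14 + 7
14 = 2*7 + 0
Since gcd = 7 > 1, 203 is not a unit mod 420.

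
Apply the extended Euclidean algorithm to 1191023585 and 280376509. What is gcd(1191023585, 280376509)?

Euclidean algorithm:
1191023585 = 4×280376509 + 69517549
280376509 = 4×69517549 + 2306313
69517549 = 30×2306313 + 328159
2306313 = 7×328159 + 9200
328159 = 35×9200 + 6159
9200 = 1×6159 + 3041
6159 = 2×3041 + 77
3041 = 39×77 + 38
77 = 2×38 + 1
38 = 38×1 + 0
gcd(1191023585, 280376509) = 1.
Working backward:
1 = 77 − 2·38
1 = −2·3041 + 79·77
1 = 79·6159 − 160·3041
1 = −160·9200 + 239·6159
1 = 239·328159 − 8525·9200
1 = −8525·2306313 + 59914·328159
1 = 59914·69517549 − 1805945·2306313
1 = −1805945·280376509 + 7283694·69517549
1 = 7283694·1191023585 − 30940721·280376509
So 1 = (7283694)·1191023585 + (-30940721)·280376509.

1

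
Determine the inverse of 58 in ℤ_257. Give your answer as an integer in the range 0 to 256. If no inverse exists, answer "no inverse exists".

226

Apply the Euclidean algorithm to 257 and 58:
257 = 4*58 + 25
58 = 2*25 + 8
25 = 3*8 + 1
8 = 8*1 + 0
gcd = 1, so the inverse exists. Back-substitute:
1 = 25 − 3·8
1 = −3·58 + 7·25
1 = 7·257 − 31·58
So 58·(-31) ≡ 1 (mod 257), and -31 ≡ 226 (mod 257).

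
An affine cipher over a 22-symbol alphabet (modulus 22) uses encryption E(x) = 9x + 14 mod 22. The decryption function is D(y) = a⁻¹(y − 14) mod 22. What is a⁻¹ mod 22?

5

gcd(22, 9) by repeated division:
22 = 2×9 + 4
9 = 2×4 + 1
4 = 4×1 + 0
The gcd is 1. Working backward:
1 = 9 − 2·4
1 = −2·22 + 5·9
So 9·5 ≡ 1 (mod 22).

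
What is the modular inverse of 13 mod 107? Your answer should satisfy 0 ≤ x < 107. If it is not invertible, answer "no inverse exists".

gcd(107, 13) by repeated division:
107 = 8×13 + 3
13 = 4×3 + 1
3 = 3×1 + 0
The gcd is 1. Working backward:
1 = 13 − 4·3
1 = −4·107 + 33·13
So 13·33 ≡ 1 (mod 107).

33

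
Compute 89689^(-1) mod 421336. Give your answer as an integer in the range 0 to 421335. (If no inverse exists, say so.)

Extended Euclidean algorithm:
421336 = 4*89689 + 62580
89689 = 1*62580 + 27109
62580 = 2*27109 + 8362
27109 = 3*8362 + 2023
8362 = 4*2023 + 270
2023 = 7*270 + 133
270 = 2*133 + 4
133 = 33*4 + 1
4 = 4*1 + 0
Since gcd(89689, 421336) = 1, back-substitute to write 1 as a combination:
1 = 133 − 33·4
1 = −33·270 + 67·133
1 = 67·2023 − 502·270
1 = −502·8362 + 2075·2023
1 = 2075·27109 − 6727·8362
1 = −6727·62580 + 15529·27109
1 = 15529·89689 − 22256·62580
1 = −22256·421336 + 104553·89689
So 89689·104553 ≡ 1 (mod 421336).

104553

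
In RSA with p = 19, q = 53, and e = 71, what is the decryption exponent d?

φ(n) = (p−1)(q−1) = 18·52 = 936.
Need d with 71·d ≡ 1 (mod 936). Apply the extended Euclidean algorithm:
936 = 13×71 + 13
71 = 5×13 + 6
13 = 2×6 + 1
6 = 6×1 + 0
Back-substitute:
1 = 13 − 2·6
1 = −2·71 + 11·13
1 = 11·936 − 145·71
So 71·(-145) ≡ 1 (mod 936), hence d ≡ -145 ≡ 791 (mod 936).

791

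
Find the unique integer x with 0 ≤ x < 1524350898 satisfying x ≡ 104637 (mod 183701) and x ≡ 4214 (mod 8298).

Write x = 104637 + 183701·k. Then 183701·k ≡ 4214 − 104637 ≡ 7451 (mod 8298).
Need 183701⁻¹ mod 8298. Extended Euclid on (8298, 1145):
8298 = 7*1145 + 283
1145 = 4*283 + 13
283 = 21*13 + 10
13 = 1*10 + 3
10 = 3*3 + 1
3 = 3*1 + 0
Back-substitute:
1 = 10 − 3·3
1 = −3·13 + 4·10
1 = 4·283 − 87·13
1 = −87·1145 + 352·283
1 = 352·8298 − 2551·1145
183701⁻¹ ≡ 5747 (mod 8298), so k ≡ 5747·7451 ≡ 3217 (mod 8298).
x = 104637 + 183701·3217 = 591070754.

591070754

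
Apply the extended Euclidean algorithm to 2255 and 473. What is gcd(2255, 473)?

11

Apply Euclid's algorithm to 2255 and 473:
2255 = 4×473 + 363
473 = 1×363 + 110
363 = 3×110 + 33
110 = 3×33 + 11
33 = 3×11 + 0
gcd(2255, 473) = 11.
Working backward:
11 = 110 − 3·33
11 = −3·363 + 10·110
11 = 10·473 − 13·363
11 = −13·2255 + 62·473
So 11 = (-13)·2255 + (62)·473.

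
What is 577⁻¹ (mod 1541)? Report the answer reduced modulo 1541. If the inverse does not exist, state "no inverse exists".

gcd(1541, 577) by repeated division:
1541 = 2×577 + 387
577 = 1×387 + 190
387 = 2×190 + 7
190 = 27×7 + 1
7 = 7×1 + 0
gcd = 1, so the inverse exists. Back-substitute:
1 = 190 − 27·7
1 = −27·387 + 55·190
1 = 55·577 − 82·387
1 = −82·1541 + 219·577
So 577·219 ≡ 1 (mod 1541).

219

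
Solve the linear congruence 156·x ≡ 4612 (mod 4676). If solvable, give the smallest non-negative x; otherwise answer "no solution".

First find gcd(156, 4676):
4676 = 29·156 + 152
156 = 1·152 + 4
152 = 38·4 + 0
gcd = 4 and 4 | 4612, so solutions exist. Divide through by 4: 39x ≡ 1153 (mod 1169).
Now find 39⁻¹ mod 1169:
1169 = 29*39 + 38
39 = 1*38 + 1
38 = 38*1 + 0
Back-substitute:
1 = 39 − 38
1 = −1169 + 30·39
So 39⁻¹ ≡ 30 (mod 1169).
Then x ≡ 30·1153 ≡ 689 (mod 1169); the smallest non-negative solution is x = 689.

689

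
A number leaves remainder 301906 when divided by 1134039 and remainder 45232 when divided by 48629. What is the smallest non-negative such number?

Write x = 301906 + 1134039·k. Then 1134039·k ≡ 45232 − 301906 ≡ 35100 (mod 48629).
Need 1134039⁻¹ mod 48629. Extended Euclid on (48629, 15572):
48629 = 3*15572 + 1913
15572 = 8*1913 + 268
1913 = 7*268 + 37
268 = 7*37 + 9
37 = 4*9 + 1
9 = 9*1 + 0
Back-substitute:
1 = 37 − 4·9
1 = −4·268 + 29·37
1 = 29·1913 − 207·268
1 = −207·15572 + 1685·1913
1 = 1685·48629 − 5262·15572
1134039⁻¹ ≡ 43367 (mod 48629), so k ≡ 43367·35100 ≡ 45371 (mod 48629).
x = 301906 + 1134039·45371 = 51452785375.

51452785375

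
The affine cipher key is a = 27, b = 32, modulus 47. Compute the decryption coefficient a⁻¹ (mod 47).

Apply the Euclidean algorithm to 47 and 27:
47 = 1*27 + 20
27 = 1*20 + 7
20 = 2*7 + 6
7 = 1*6 + 1
6 = 6*1 + 0
The gcd is 1. Working backward:
1 = 7 − 6
1 = −20 + 3·7
1 = 3·27 − 4·20
1 = −4·47 + 7·27
So 27·7 ≡ 1 (mod 47).

7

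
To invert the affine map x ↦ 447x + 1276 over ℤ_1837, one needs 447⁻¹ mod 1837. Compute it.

1537

Extended Euclidean algorithm:
1837 = 4×447 + 49
447 = 9×49 + 6
49 = 8×6 + 1
6 = 6×1 + 0
gcd = 1, so the inverse exists. Back-substitute:
1 = 49 − 8·6
1 = −8·447 + 73·49
1 = 73·1837 − 300·447
Hence 447⁻¹ ≡ -300 ≡ 1537 (mod 1837).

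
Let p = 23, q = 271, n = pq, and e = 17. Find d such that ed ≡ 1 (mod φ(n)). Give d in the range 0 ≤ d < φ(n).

φ(n) = (p−1)(q−1) = 22·270 = 5940.
Need d with 17·d ≡ 1 (mod 5940). Apply the extended Euclidean algorithm:
5940 = 349·17 + 7
17 = 2·7 + 3
7 = 2·3 + 1
3 = 3·1 + 0
Back-substitute:
1 = 7 − 2·3
1 = −2·17 + 5·7
1 = 5·5940 − 1747·17
So 17·(-1747) ≡ 1 (mod 5940), hence d ≡ -1747 ≡ 4193 (mod 5940).

4193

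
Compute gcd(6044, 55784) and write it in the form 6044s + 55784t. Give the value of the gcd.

4

Apply Euclid's algorithm to 55784 and 6044:
55784 = 9*6044 + 1388
6044 = 4*1388 + 492
1388 = 2*492 + 404
492 = 1*404 + 88
404 = 4*88 + 52
88 = 1*52 + 36
52 = 1*36 + 16
36 = 2*16 + 4
16 = 4*4 + 0
gcd(6044, 55784) = 4.
Back-substituting:
4 = 36 − 2·16
4 = −2·52 + 3·36
4 = 3·88 − 5·52
4 = −5·404 + 23·88
4 = 23·492 − 28·404
4 = −28·1388 + 79·492
4 = 79·6044 − 344·1388
4 = −344·55784 + 3175·6044
So 4 = (-344)·55784 + (3175)·6044.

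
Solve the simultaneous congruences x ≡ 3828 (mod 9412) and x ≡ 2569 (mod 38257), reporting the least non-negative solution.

Write x = 3828 + 9412·k. Then 9412·k ≡ 2569 − 3828 ≡ 36998 (mod 38257).
Need 9412⁻¹ mod 38257. Extended Euclid on (38257, 9412):
38257 = 4×9412 + 609
9412 = 15×609 + 277
609 = 2×277 + 55
277 = 5×55 + 2
55 = 27×2 + 1
2 = 2×1 + 0
Back-substitute:
1 = 55 − 27·2
1 = −27·277 + 136·55
1 = 136·609 − 299·277
1 = −299·9412 + 4621·609
1 = 4621·38257 − 18783·9412
9412⁻¹ ≡ 19474 (mod 38257), so k ≡ 19474·36998 ≡ 4971 (mod 38257).
x = 3828 + 9412·4971 = 46790880.

46790880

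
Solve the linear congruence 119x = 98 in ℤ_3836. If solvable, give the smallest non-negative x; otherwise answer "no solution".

162

First find gcd(119, 3836):
3836 = 32*119 + 28
119 = 4*28 + 7
28 = 4*7 + 0
gcd = 7 and 7 | 98, so solutions exist. Divide through by 7: 17x ≡ 14 (mod 548).
Now find 17⁻¹ mod 548:
548 = 32×17 + 4
17 = 4×4 + 1
4 = 4×1 + 0
Back-substitute:
1 = 17 − 4·4
1 = −4·548 + 129·17
So 17⁻¹ ≡ 129 (mod 548).
Then x ≡ 129·14 ≡ 162 (mod 548); the smallest non-negative solution is x = 162.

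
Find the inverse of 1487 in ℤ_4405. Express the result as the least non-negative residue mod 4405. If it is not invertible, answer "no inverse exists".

708

Apply the Euclidean algorithm to 4405 and 1487:
4405 = 2*1487 + 1431
1487 = 1*1431 + 56
1431 = 25*56 + 31
56 = 1*31 + 25
31 = 1*25 + 6
25 = 4*6 + 1
6 = 6*1 + 0
The gcd is 1. Working backward:
1 = 25 − 4·6
1 = −4·31 + 5·25
1 = 5·56 − 9·31
1 = −9·1431 + 230·56
1 = 230·1487 − 239·1431
1 = −239·4405 + 708·1487
So 1487·708 ≡ 1 (mod 4405).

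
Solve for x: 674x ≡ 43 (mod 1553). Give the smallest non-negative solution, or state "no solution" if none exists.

242

First find gcd(674, 1553):
1553 = 2*674 + 205
674 = 3*205 + 59
205 = 3*59 + 28
59 = 2*28 + 3
28 = 9*3 + 1
3 = 3*1 + 0
gcd = 1, so a unique solution mod 1553 exists.
Back-substitute for the Bézout coefficients:
1 = 28 − 9·3
1 = −9·59 + 19·28
1 = 19·205 − 66·59
1 = −66·674 + 217·205
1 = 217·1553 − 500·674
So 674·(-500) ≡ 1 (mod 1553), giving 674⁻¹ ≡ 1053.
x ≡ 674⁻¹·43 ≡ 1053·43 ≡ 242 (mod 1553).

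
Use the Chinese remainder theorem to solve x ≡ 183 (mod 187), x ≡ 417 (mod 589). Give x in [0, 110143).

Write x = 183 + 187·k. Then 187·k ≡ 417 − 183 ≡ 234 (mod 589).
Need 187⁻¹ mod 589. Extended Euclid on (589, 187):
589 = 3*187 + 28
187 = 6*28 + 19
28 = 1*19 + 9
19 = 2*9 + 1
9 = 9*1 + 0
Back-substitute:
1 = 19 − 2·9
1 = −2·28 + 3·19
1 = 3·187 − 20·28
1 = −20·589 + 63·187
187⁻¹ ≡ 63 (mod 589), so k ≡ 63·234 ≡ 17 (mod 589).
x = 183 + 187·17 = 3362.

3362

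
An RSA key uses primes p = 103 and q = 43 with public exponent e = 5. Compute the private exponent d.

φ(n) = (p−1)(q−1) = 102·42 = 4284.
Need d with 5·d ≡ 1 (mod 4284). Apply the extended Euclidean algorithm:
4284 = 856*5 + 4
5 = 1*4 + 1
4 = 4*1 + 0
Back-substitute:
1 = 5 − 4
1 = −4284 + 857·5
So 5·857 ≡ 1 (mod 4284), hence d = 857.

857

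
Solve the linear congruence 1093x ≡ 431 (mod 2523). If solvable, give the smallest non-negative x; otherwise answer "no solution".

806

First find gcd(1093, 2523):
2523 = 2×1093 + 337
1093 = 3×337 + 82
337 = 4×82 + 9
82 = 9×9 + 1
9 = 9×1 + 0
gcd = 1, so a unique solution mod 2523 exists.
Back-substitute for the Bézout coefficients:
1 = 82 − 9·9
1 = −9·337 + 37·82
1 = 37·1093 − 120·337
1 = −120·2523 + 277·1093
So 1093·(277) ≡ 1 (mod 2523), giving 1093⁻¹ ≡ 277.
x ≡ 1093⁻¹·431 ≡ 277·431 ≡ 806 (mod 2523).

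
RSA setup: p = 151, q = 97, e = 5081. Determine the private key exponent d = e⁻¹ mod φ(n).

12521

φ(n) = (p−1)(q−1) = 150·96 = 14400.
Need d with 5081·d ≡ 1 (mod 14400). Apply the extended Euclidean algorithm:
14400 = 2×5081 + 4238
5081 = 1×4238 + 843
4238 = 5×843 + 23
843 = 36×23 + 15
23 = 1×15 + 8
15 = 1×8 + 7
8 = 1×7 + 1
7 = 7×1 + 0
Back-substitute:
1 = 8 − 7
1 = −15 + 2·8
1 = 2·23 − 3·15
1 = −3·843 + 110·23
1 = 110·4238 − 553·843
1 = −553·5081 + 663·4238
1 = 663·14400 − 1879·5081
So 5081·(-1879) ≡ 1 (mod 14400), hence d ≡ -1879 ≡ 12521 (mod 14400).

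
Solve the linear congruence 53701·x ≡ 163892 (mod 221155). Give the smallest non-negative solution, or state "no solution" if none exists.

194587

First find gcd(53701, 221155):
221155 = 4·53701 + 6351
53701 = 8·6351 + 2893
6351 = 2·2893 + 565
2893 = 5·565 + 68
565 = 8·68 + 21
68 = 3·21 + 5
21 = 4·5 + 1
5 = 5·1 + 0
gcd = 1, so a unique solution mod 221155 exists.
Back-substitute for the Bézout coefficients:
1 = 21 − 4·5
1 = −4·68 + 13·21
1 = 13·565 − 108·68
1 = −108·2893 + 553·565
1 = 553·6351 − 1214·2893
1 = −1214·53701 + 10265·6351
1 = 10265·221155 − 42274·53701
So 53701·(-42274) ≡ 1 (mod 221155), giving 53701⁻¹ ≡ 178881.
x ≡ 53701⁻¹·163892 ≡ 178881·163892 ≡ 194587 (mod 221155).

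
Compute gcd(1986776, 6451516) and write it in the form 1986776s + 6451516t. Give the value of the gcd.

Euclidean algorithm:
6451516 = 3·1986776 + 491188
1986776 = 4·491188 + 22024
491188 = 22·22024 + 6660
22024 = 3·6660 + 2044
6660 = 3·2044 + 528
2044 = 3·528 + 460
528 = 1·460 + 68
460 = 6·68 + 52
68 = 1·52 + 16
52 = 3·16 + 4
16 = 4·4 + 0
gcd(1986776, 6451516) = 4.
Express as a combination:
4 = 52 − 3·16
4 = −3·68 + 4·52
4 = 4·460 − 27·68
4 = −27·528 + 31·460
4 = 31·2044 − 120·528
4 = −120·6660 + 391·2044
4 = 391·22024 − 1293·6660
4 = −1293·491188 + 28837·22024
4 = 28837·1986776 − 116641·491188
4 = −116641·6451516 + 378760·1986776
So 4 = (-116641)·6451516 + (378760)·1986776.

4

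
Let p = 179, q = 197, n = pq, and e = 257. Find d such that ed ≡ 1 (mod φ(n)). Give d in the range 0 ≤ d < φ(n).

φ(n) = (p−1)(q−1) = 178·196 = 34888.
Need d with 257·d ≡ 1 (mod 34888). Apply the extended Euclidean algorithm:
34888 = 135·257 + 193
257 = 1·193 + 64
193 = 3·64 + 1
64 = 64·1 + 0
Back-substitute:
1 = 193 − 3·64
1 = −3·257 + 4·193
1 = 4·34888 − 543·257
So 257·(-543) ≡ 1 (mod 34888), hence d ≡ -543 ≡ 34345 (mod 34888).

34345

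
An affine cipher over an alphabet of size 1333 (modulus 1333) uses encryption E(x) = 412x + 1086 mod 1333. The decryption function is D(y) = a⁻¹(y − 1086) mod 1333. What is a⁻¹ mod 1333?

1278

gcd(1333, 412) by repeated division:
1333 = 3×412 + 97
412 = 4×97 + 24
97 = 4×24 + 1
24 = 24×1 + 0
gcd = 1, so the inverse exists. Back-substitute:
1 = 97 − 4·24
1 = −4·412 + 17·97
1 = 17·1333 − 55·412
So 412·(-55) ≡ 1 (mod 1333), and -55 ≡ 1278 (mod 1333).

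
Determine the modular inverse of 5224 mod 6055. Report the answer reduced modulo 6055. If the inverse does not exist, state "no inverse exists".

Apply the Euclidean algorithm to 6055 and 5224:
6055 = 1·5224 + 831
5224 = 6·831 + 238
831 = 3·238 + 117
238 = 2·117 + 4
117 = 29·4 + 1
4 = 4·1 + 0
Since gcd(5224, 6055) = 1, back-substitute to write 1 as a combination:
1 = 117 − 29·4
1 = −29·238 + 59·117
1 = 59·831 − 206·238
1 = −206·5224 + 1295·831
1 = 1295·6055 − 1501·5224
Thus 5224·(-1501) ≡ 1 (mod 6055); reducing, -1501 mod 6055 = 4554.

4554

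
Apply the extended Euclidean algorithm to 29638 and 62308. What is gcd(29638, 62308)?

2

Repeated division:
62308 = 2*29638 + 3032
29638 = 9*3032 + 2350
3032 = 1*2350 + 682
2350 = 3*682 + 304
682 = 2*304 + 74
304 = 4*74 + 8
74 = 9*8 + 2
8 = 4*2 + 0
gcd(29638, 62308) = 2.
Express as a combination:
2 = 74 − 9·8
2 = −9·304 + 37·74
2 = 37·682 − 83·304
2 = −83·2350 + 286·682
2 = 286·3032 − 369·2350
2 = −369·29638 + 3607·3032
2 = 3607·62308 − 7583·29638
So 2 = (3607)·62308 + (-7583)·29638.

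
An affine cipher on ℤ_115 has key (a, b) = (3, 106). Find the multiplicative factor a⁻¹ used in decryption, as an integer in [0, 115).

77

Run Euclid on (115, 3):
115 = 38·3 + 1
3 = 3·1 + 0
The gcd is 1. Working backward:
1 = 115 − 38·3
Thus 3·(-38) ≡ 1 (mod 115); reducing, -38 mod 115 = 77.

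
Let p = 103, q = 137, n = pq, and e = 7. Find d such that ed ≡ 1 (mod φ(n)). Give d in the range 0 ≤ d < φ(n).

7927

φ(n) = (p−1)(q−1) = 102·136 = 13872.
Need d with 7·d ≡ 1 (mod 13872). Apply the extended Euclidean algorithm:
13872 = 1981*7 + 5
7 = 1*5 + 2
5 = 2*2 + 1
2 = 2*1 + 0
Back-substitute:
1 = 5 − 2·2
1 = −2·7 + 3·5
1 = 3·13872 − 5945·7
So 7·(-5945) ≡ 1 (mod 13872), hence d ≡ -5945 ≡ 7927 (mod 13872).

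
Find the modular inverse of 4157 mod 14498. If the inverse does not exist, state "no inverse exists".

3519

Run Euclid on (14498, 4157):
14498 = 3·4157 + 2027
4157 = 2·2027 + 103
2027 = 19·103 + 70
103 = 1·70 + 33
70 = 2·33 + 4
33 = 8·4 + 1
4 = 4·1 + 0
Since gcd(4157, 14498) = 1, back-substitute to write 1 as a combination:
1 = 33 − 8·4
1 = −8·70 + 17·33
1 = 17·103 − 25·70
1 = −25·2027 + 492·103
1 = 492·4157 − 1009·2027
1 = −1009·14498 + 3519·4157
So 4157·3519 ≡ 1 (mod 14498).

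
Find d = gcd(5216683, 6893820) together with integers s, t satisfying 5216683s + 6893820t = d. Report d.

Apply Euclid's algorithm to 6893820 and 5216683:
6893820 = 1×5216683 + 1677137
5216683 = 3×1677137 + 185272
1677137 = 9×185272 + 9689
185272 = 19×9689 + 1181
9689 = 8×1181 + 241
1181 = 4×241 + 217
241 = 1×217 + 24
217 = 9×24 + 1
24 = 24×1 + 0
gcd(5216683, 6893820) = 1.
Working backward:
1 = 217 − 9·24
1 = −9·241 + 10·217
1 = 10·1181 − 49·241
1 = −49·9689 + 402·1181
1 = 402·185272 − 7687·9689
1 = −7687·1677137 + 69585·185272
1 = 69585·5216683 − 216442·1677137
1 = −216442·6893820 + 286027·5216683
So 1 = (-216442)·6893820 + (286027)·5216683.

1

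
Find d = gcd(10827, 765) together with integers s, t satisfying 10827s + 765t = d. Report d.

9

Repeated division:
10827 = 14×765 + 117
765 = 6×117 + 63
117 = 1×63 + 54
63 = 1×54 + 9
54 = 6×9 + 0
gcd(10827, 765) = 9.
Working backward:
9 = 63 − 54
9 = −117 + 2·63
9 = 2·765 − 13·117
9 = −13·10827 + 184·765
So 9 = (-13)·10827 + (184)·765.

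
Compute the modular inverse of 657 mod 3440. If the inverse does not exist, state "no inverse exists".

Run Euclid on (3440, 657):
3440 = 5*657 + 155
657 = 4*155 + 37
155 = 4*37 + 7
37 = 5*7 + 2
7 = 3*2 + 1
2 = 2*1 + 0
The gcd is 1. Working backward:
1 = 7 − 3·2
1 = −3·37 + 16·7
1 = 16·155 − 67·37
1 = −67·657 + 284·155
1 = 284·3440 − 1487·657
Hence 657⁻¹ ≡ -1487 ≡ 1953 (mod 3440).

1953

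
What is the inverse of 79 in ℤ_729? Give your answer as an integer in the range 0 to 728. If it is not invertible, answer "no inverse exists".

526

Run Euclid on (729, 79):
729 = 9·79 + 18
79 = 4·18 + 7
18 = 2·7 + 4
7 = 1·4 + 3
4 = 1·3 + 1
3 = 3·1 + 0
The gcd is 1. Working backward:
1 = 4 − 3
1 = −7 + 2·4
1 = 2·18 − 5·7
1 = −5·79 + 22·18
1 = 22·729 − 203·79
Thus 79·(-203) ≡ 1 (mod 729); reducing, -203 mod 729 = 526.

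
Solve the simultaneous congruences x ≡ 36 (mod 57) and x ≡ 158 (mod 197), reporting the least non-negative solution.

5280

Write x = 36 + 57·k. Then 57·k ≡ 158 − 36 ≡ 122 (mod 197).
Need 57⁻¹ mod 197. Extended Euclid on (197, 57):
197 = 3·57 + 26
57 = 2·26 + 5
26 = 5·5 + 1
5 = 5·1 + 0
Back-substitute:
1 = 26 − 5·5
1 = −5·57 + 11·26
1 = 11·197 − 38·57
57⁻¹ ≡ 159 (mod 197), so k ≡ 159·122 ≡ 92 (mod 197).
x = 36 + 57·92 = 5280.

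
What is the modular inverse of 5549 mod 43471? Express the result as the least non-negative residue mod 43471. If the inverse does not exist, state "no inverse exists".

Apply the Euclidean algorithm to 43471 and 5549:
43471 = 7×5549 + 4628
5549 = 1×4628 + 921
4628 = 5×921 + 23
921 = 40×23 + 1
23 = 23×1 + 0
Since gcd(5549, 43471) = 1, back-substitute to write 1 as a combination:
1 = 921 − 40·23
1 = −40·4628 + 201·921
1 = 201·5549 − 241·4628
1 = −241·43471 + 1888·5549
So 5549·1888 ≡ 1 (mod 43471).

1888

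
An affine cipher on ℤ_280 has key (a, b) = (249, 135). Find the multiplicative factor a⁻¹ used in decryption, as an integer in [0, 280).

9

Apply the Euclidean algorithm to 280 and 249:
280 = 1*249 + 31
249 = 8*31 + 1
31 = 31*1 + 0
The gcd is 1. Working backward:
1 = 249 − 8·31
1 = −8·280 + 9·249
So 249·9 ≡ 1 (mod 280).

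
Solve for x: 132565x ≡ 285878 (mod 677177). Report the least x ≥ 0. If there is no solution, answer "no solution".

First find gcd(132565, 677177):
677177 = 5×132565 + 14352
132565 = 9×14352 + 3397
14352 = 4×3397 + 764
3397 = 4×764 + 341
764 = 2×341 + 82
341 = 4×82 + 13
82 = 6×13 + 4
13 = 3×4 + 1
4 = 4×1 + 0
gcd = 1, so a unique solution mod 677177 exists.
Back-substitute for the Bézout coefficients:
1 = 13 − 3·4
1 = −3·82 + 19·13
1 = 19·341 − 79·82
1 = −79·764 + 177·341
1 = 177·3397 − 787·764
1 = −787·14352 + 3325·3397
1 = 3325·132565 − 30712·14352
1 = −30712·677177 + 156885·132565
So 132565·(156885) ≡ 1 (mod 677177), giving 132565⁻¹ ≡ 156885.
x ≡ 132565⁻¹·285878 ≡ 156885·285878 ≡ 537320 (mod 677177).

537320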